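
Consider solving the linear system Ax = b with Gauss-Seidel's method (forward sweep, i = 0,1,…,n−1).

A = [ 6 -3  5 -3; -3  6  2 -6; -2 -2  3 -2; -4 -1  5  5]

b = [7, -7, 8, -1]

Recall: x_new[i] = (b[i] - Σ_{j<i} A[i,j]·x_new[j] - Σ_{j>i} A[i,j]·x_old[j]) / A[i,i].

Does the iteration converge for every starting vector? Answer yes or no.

no

Diagonal D = diag(6, 6, 3, 5); L, U strict lower/upper.
T_GS = -(D+L)⁻¹U: row 0 first, T[0,1] = -(-3)/(6) = +0.5000; later rows by forward substitution.
  T[0,:] = [+0.0000 +0.5000 -0.8333 +0.5000]
  T[1,:] = [+0.0000 +0.2500 -0.7500 +1.2500]
  T[2,:] = [+0.0000 +0.5000 -1.0556 +1.8333]
  T[3,:] = [+0.0000 -0.0500 +0.2389 -1.1833]
|eigenvalues of T|: 1.5910, 0.2364, 0.2364, 0.0000.
ρ(T) = max|λ| = 1.5910; 1.5910 > 1, so it fails to converge.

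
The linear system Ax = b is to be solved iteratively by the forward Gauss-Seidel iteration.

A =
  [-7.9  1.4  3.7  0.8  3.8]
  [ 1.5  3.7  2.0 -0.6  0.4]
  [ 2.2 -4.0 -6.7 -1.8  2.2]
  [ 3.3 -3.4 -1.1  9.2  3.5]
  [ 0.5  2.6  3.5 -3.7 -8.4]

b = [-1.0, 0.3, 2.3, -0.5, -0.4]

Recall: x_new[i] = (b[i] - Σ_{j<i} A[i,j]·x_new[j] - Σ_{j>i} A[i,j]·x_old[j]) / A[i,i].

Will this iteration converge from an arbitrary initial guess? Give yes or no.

yes

A = D + L + U where D = diag(-7.9, 3.7, -6.7, 9.2, -8.4).
T_GS = -(D+L)⁻¹U: row 0 first, T[0,1] = -(1.4)/(-7.9) = +0.1772; later rows by forward substitution.
  T[0,:] = [+0.0000  +0.1772  +0.4684  +0.1013  +0.4810]
  T[1,:] = [+0.0000  -0.0718  -0.7304  +0.1211  -0.3031]
  T[2,:] = [+0.0000  +0.1011  +0.5899  -0.3077  +0.6673]
  T[3,:] = [+0.0000  -0.0780  -0.3674  -0.0284  -0.5852]
  T[4,:] = [+0.0000  +0.0648  +0.2094  -0.0722  +0.4706]
moduli |λ_i(T)| = 0.9389, 0.2152, 0.1776, 0.0162, 0.0000.
ρ(T) = max|λ| = 0.9389; 0.9389 < 1: convergent.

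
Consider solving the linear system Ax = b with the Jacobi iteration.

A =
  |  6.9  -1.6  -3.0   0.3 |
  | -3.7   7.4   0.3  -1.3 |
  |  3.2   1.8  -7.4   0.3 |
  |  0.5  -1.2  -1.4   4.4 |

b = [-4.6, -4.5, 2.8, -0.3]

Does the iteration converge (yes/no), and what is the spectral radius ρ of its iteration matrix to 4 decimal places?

A = D + L + U where D = diag(6.9, 7.4, -7.4, 4.4).
Jacobi T = -D⁻¹(L+U): T[0,3] = -(0.3)/(6.9) = -0.0435; T[0,0] = 0.
  T[0,:] = [+0.0000 +0.2319 +0.4348 -0.0435]
  T[1,:] = [+0.5000 +0.0000 -0.0405 +0.1757]
  T[2,:] = [+0.4324 +0.2432 +0.0000 +0.0405]
  T[3,:] = [-0.1136 +0.2727 +0.3182 +0.0000]
|λ(T)| sorted: 0.6426, 0.4987, 0.2264, 0.0825.
spectral radius ρ = 0.6426; 0.6426 < 1: convergent.

yes, ρ = 0.6426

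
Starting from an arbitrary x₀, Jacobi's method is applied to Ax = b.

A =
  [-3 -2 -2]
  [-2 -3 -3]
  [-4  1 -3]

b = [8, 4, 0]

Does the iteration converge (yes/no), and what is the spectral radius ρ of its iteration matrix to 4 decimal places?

Split A = D + L + U, D = diag(-3, -3, -3).
Jacobi T = -D⁻¹(L+U): T[0,1] = -(-2)/(-3) = -0.6667; T[0,0] = 0.
  T[0,:] = [+0.0000 -0.6667 -0.6667]
  T[1,:] = [-0.6667 +0.0000 -1.0000]
  T[2,:] = [-1.3333 +0.3333 +0.0000]
eigenvalue magnitudes: 1.2601, 0.7667, 0.7667.
ρ(T) = max|λ| = 1.2601; 1.2601 > 1: divergent.

no, ρ = 1.2601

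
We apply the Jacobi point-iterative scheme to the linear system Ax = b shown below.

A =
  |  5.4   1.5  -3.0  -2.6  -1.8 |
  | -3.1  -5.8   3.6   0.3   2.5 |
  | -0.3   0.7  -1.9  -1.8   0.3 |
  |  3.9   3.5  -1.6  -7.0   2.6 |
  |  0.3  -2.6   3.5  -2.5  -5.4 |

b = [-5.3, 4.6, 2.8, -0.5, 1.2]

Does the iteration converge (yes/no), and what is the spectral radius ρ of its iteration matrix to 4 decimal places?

Split A = D + L + U, D = diag(5.4, -5.8, -1.9, -7, -5.4).
Jacobi T = -D⁻¹(L+U): T[3,4] = -(2.6)/(-7) = +0.3714; T[3,3] = 0.
  T[0,:] = [+0.0000  -0.2778  +0.5556  +0.4815  +0.3333]
  T[1,:] = [-0.5345  +0.0000  +0.6207  +0.0517  +0.4310]
  T[2,:] = [-0.1579  +0.3684  +0.0000  -0.9474  +0.1579]
  T[3,:] = [+0.5571  +0.5000  -0.2286  +0.0000  +0.3714]
  T[4,:] = [+0.0556  -0.4815  +0.6481  -0.4630  +0.0000]
|eigenvalues of T|: 1.2298, 0.9051, 0.9051, 0.2469, 0.0852.
ρ = 1.2298; 1.2298 > 1 ⇒ diverges.

no, ρ = 1.2298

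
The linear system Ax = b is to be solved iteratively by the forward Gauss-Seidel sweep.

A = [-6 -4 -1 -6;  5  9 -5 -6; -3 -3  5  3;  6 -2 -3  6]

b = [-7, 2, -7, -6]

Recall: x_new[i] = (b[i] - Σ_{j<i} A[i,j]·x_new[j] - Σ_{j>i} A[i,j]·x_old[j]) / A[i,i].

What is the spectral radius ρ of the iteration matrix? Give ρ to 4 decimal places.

Write A = D+L+U with D = diag(-6, 9, 5, 6).
GS T = -(D+L)⁻¹U: row 0 first, T[0,2] = -(-1)/(-6) = -0.1667; later rows by forward substitution.
  T[0,:] = [+0.0000 -0.6667 -0.1667 -1.0000]
  T[1,:] = [+0.0000 +0.3704 +0.6481 +1.2222]
  T[2,:] = [+0.0000 -0.1778 +0.2889 -0.4667]
  T[3,:] = [+0.0000 +0.7012 +0.5272 +1.1741]
|roots of det(T-λI)|: 1.4677, 0.6127, 0.2471, 0.0000.
spectral radius ρ = 1.4677; 1.4677 > 1: divergent.

1.4677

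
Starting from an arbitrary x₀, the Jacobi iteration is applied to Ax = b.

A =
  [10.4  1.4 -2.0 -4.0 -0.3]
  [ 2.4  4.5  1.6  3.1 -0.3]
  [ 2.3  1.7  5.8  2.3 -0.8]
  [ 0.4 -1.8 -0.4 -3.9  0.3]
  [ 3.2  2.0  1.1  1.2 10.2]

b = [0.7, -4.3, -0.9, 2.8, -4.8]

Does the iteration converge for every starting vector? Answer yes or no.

A = D + L + U where D = diag(10.4, 4.5, 5.8, -3.9, 10.2).
Jacobi T = -D⁻¹(L+U): T[2,0] = -(2.3)/(5.8) = -0.3966; T[2,2] = 0.
  T[0,:] = [+0.0000  -0.1346  +0.1923  +0.3846  +0.0288]
  T[1,:] = [-0.5333  +0.0000  -0.3556  -0.6889  +0.0667]
  T[2,:] = [-0.3966  -0.2931  +0.0000  -0.3966  +0.1379]
  T[3,:] = [+0.1026  -0.4615  -0.1026  +0.0000  +0.0769]
  T[4,:] = [-0.3137  -0.1961  -0.1078  -0.1176  +0.0000]
|eigenvalues of T|: 0.7027, 0.5546, 0.2206, 0.1956, 0.1231.
spectral radius ρ = 0.7027; 0.7027 < 1, so it converges for any x₀.

yes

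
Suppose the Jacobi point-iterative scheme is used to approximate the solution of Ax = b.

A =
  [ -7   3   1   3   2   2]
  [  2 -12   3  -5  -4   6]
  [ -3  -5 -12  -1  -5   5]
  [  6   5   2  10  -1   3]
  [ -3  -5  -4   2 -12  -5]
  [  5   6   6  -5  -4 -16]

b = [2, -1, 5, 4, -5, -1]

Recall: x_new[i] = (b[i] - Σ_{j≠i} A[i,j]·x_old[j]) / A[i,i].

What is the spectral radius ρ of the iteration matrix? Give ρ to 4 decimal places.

1.1648

Split A = D + L + U, D = diag(-7, -12, -12, 10, -12, -16).
Jacobi: T = -D⁻¹(L+U), T[4,0] = -(-3)/(-12) = -0.2500; T[4,4] = 0.
  T[0,:] = [+0.0000 +0.4286 +0.1429 +0.4286 +0.2857 +0.2857]
  T[1,:] = [+0.1667 +0.0000 +0.2500 -0.4167 -0.3333 +0.5000]
  T[2,:] = [-0.2500 -0.4167 +0.0000 -0.0833 -0.4167 +0.4167]
  T[3,:] = [-0.6000 -0.5000 -0.2000 +0.0000 +0.1000 -0.3000]
  T[4,:] = [-0.2500 -0.4167 -0.3333 +0.1667 +0.0000 -0.4167]
  T[5,:] = [+0.3125 +0.3750 +0.3750 -0.3125 -0.2500 +0.0000]
moduli |λ_i(T)| = 1.1648, 0.5251, 0.4442, 0.4442, 0.1117, 0.0221.
ρ(T) = max|λ| = 1.1648; 1.1648 > 1, so it fails to converge.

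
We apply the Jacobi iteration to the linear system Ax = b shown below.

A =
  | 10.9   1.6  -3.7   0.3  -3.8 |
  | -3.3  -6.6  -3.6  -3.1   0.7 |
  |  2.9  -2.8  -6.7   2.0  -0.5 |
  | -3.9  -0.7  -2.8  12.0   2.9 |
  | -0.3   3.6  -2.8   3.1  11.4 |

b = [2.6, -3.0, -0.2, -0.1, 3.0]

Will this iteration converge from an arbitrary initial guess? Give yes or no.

yes

Diagonal D = diag(10.9, -6.6, -6.7, 12, 11.4); L, U strict lower/upper.
Jacobi T = -D⁻¹(L+U): T[0,2] = -(-3.7)/(10.9) = +0.3394; T[0,0] = 0.
  T[0,:] = [+0.0000  -0.1468  +0.3394  -0.0275  +0.3486]
  T[1,:] = [-0.5000  +0.0000  -0.5455  -0.4697  +0.1061]
  T[2,:] = [+0.4328  -0.4179  +0.0000  +0.2985  -0.0746]
  T[3,:] = [+0.3250  +0.0583  +0.2333  +0.0000  -0.2417]
  T[4,:] = [+0.0263  -0.3158  +0.2456  -0.2719  +0.0000]
eigenvalue magnitudes: 0.8859, 0.4355, 0.4355, 0.2695, 0.2695.
spectral radius ρ = 0.8859; 0.8859 < 1, so it converges for any x₀.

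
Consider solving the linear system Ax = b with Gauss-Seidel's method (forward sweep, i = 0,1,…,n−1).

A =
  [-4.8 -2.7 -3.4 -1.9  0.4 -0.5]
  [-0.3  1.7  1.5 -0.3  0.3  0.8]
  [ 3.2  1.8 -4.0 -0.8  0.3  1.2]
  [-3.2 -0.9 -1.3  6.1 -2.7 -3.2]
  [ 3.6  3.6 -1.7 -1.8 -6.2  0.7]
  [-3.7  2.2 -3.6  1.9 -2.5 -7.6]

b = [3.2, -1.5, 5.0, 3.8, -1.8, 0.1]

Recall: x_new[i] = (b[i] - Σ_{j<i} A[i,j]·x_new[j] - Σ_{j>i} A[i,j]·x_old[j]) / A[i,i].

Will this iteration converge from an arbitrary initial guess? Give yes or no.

Let D = diag(-4.8, 1.7, -4, 6.1, -6.2, -7.6); L, U the strict triangles.
Gauss-Seidel: T = -(D+L)⁻¹U, row 0 first, T[0,4] = -(0.4)/(-4.8) = +0.0833; later rows by forward substitution.
  T[0,:] = [+0.0000, -0.5625, -0.7083, -0.3958, +0.0833, -0.1042]
  T[1,:] = [+0.0000, -0.0993, -1.0074, +0.1066, -0.1618, -0.4890]
  T[2,:] = [+0.0000, -0.4947, -1.0200, -0.4687, +0.0689, -0.0034]
  T[3,:] = [+0.0000, -0.4151, -0.7376, -0.2918, +0.4771, +0.3971]
  T[4,:] = [+0.0000, -0.1281, -0.5024, +0.0453, -0.2030, -0.3459]
  T[5,:] = [+0.0000, +0.4178, +0.5173, +0.3577, +0.0660, +0.1238]
moduli |λ_i(T)| = 1.5993, 0.2741, 0.2187, 0.1587, 0.1587, 0.0000.
ρ = 1.5993; 1.5993 > 1: divergent.

no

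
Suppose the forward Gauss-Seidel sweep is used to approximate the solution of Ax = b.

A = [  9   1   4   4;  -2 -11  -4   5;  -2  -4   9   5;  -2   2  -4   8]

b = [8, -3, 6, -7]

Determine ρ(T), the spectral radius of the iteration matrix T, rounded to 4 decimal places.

Diagonal D = diag(9, -11, 9, 8); L, U strict lower/upper.
GS T = -(D+L)⁻¹U: row 0 first, T[0,2] = -(4)/(9) = -0.4444; later rows by forward substitution.
  T[0,:] = [+0.0000 -0.1111 -0.4444 -0.4444]
  T[1,:] = [+0.0000 +0.0202 -0.2828 +0.5354]
  T[2,:] = [+0.0000 -0.0157 -0.2245 -0.4164]
  T[3,:] = [+0.0000 -0.0407 -0.1526 -0.4531]
moduli |λ_i(T)| = 0.6035, 0.0964, 0.0964, 0.0000.
ρ = 0.6035; 0.6035 < 1, so it converges for any x₀.

0.6035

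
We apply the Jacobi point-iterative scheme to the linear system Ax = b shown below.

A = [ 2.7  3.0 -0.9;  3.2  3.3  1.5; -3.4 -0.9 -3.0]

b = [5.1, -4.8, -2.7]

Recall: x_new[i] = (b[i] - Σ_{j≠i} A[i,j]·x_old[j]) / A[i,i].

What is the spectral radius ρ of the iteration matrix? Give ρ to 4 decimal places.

Write A = D+L+U with D = diag(2.7, 3.3, -3).
Jacobi T = -D⁻¹(L+U): T[2,0] = -(-3.4)/(-3) = -1.1333; T[2,2] = 0.
  T[0,:] = [+0.0000, -1.1111, +0.3333]
  T[1,:] = [-0.9697, +0.0000, -0.4545]
  T[2,:] = [-1.1333, -0.3000, +0.0000]
|λ(T)| sorted: 1.1223, 0.6508, 0.6508.
ρ = 1.1223; 1.1223 > 1: divergent.

1.1223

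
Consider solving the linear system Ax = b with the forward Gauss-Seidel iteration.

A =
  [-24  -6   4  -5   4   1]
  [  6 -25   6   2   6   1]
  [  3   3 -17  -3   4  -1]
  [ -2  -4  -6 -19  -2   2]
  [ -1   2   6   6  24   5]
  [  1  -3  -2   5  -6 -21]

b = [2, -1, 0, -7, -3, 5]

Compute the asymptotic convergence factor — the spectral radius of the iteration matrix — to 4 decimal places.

Diagonal D = diag(-24, -25, -17, -19, 24, -21); L, U strict lower/upper.
GS T = -(D+L)⁻¹U: row 0 first, T[0,5] = -(1)/(-24) = +0.0417; later rows by forward substitution.
  T[0,:] = [+0.0000 -0.2500 +0.1667 -0.2083 +0.1667 +0.0417]
  T[1,:] = [+0.0000 -0.0600 +0.2800 +0.0300 +0.2800 +0.0500]
  T[2,:] = [+0.0000 -0.0547 +0.0788 -0.2079 +0.3141 -0.0426]
  T[3,:] = [+0.0000 +0.0562 -0.1014 +0.0813 -0.2809 +0.1038]
  T[4,:] = [+0.0000 -0.0058 -0.0107 +0.0205 -0.0247 -0.2261]
  T[5,:] = [+0.0000 +0.0169 -0.0606 +0.0191 -0.1218 +0.0882]
moduli |λ_i(T)| = 0.2859, 0.1098, 0.0830, 0.0830, 0.0511, 0.0000.
ρ = 0.2859; 0.2859 < 1: convergent.

0.2859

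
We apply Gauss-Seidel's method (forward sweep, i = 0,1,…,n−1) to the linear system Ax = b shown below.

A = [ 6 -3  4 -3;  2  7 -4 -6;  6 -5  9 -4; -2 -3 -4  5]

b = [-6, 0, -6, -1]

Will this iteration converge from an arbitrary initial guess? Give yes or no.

no

Split A = D + L + U, D = diag(6, 7, 9, 5).
T_GS = -(D+L)⁻¹U: row 0 first, T[0,1] = -(-3)/(6) = +0.5000; later rows by forward substitution.
  T[0,:] = [+0.0000, +0.5000, -0.6667, +0.5000]
  T[1,:] = [+0.0000, -0.1429, +0.7619, +0.7143]
  T[2,:] = [+0.0000, -0.4127, +0.8677, +0.5079]
  T[3,:] = [+0.0000, -0.2159, +0.8847, +1.0349]
|roots of det(T-λI)|: 1.2899, 0.3607, 0.1092, 0.0000.
ρ = 1.2899; 1.2899 > 1, so it fails to converge.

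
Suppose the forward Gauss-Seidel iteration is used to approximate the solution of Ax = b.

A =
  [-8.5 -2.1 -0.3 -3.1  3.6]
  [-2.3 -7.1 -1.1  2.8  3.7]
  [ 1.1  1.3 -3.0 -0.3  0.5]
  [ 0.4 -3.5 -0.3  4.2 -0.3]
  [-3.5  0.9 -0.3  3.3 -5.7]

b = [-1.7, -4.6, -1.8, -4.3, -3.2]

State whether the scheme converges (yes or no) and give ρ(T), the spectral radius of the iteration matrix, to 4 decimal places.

Diagonal D = diag(-8.5, -7.1, -3, 4.2, -5.7); L, U strict lower/upper.
GS T = -(D+L)⁻¹U: row 0 first, T[0,3] = -(-3.1)/(-8.5) = -0.3647; later rows by forward substitution.
  T[0,:] = [+0.0000, -0.2471, -0.0353, -0.3647, +0.4235]
  T[1,:] = [+0.0000, +0.0800, -0.1435, +0.5125, +0.3839]
  T[2,:] = [+0.0000, -0.0559, -0.0751, -0.0116, +0.4883]
  T[3,:] = [+0.0000, +0.0862, -0.1216, +0.4610, +0.3859]
  T[4,:] = [+0.0000, +0.2172, -0.0674, +0.5724, -0.0017]
eigenvalue magnitudes: 0.8510, 0.3891, 0.0225, 0.0225, 0.0000.
spectral radius ρ = 0.8510; 0.8510 < 1, so it converges for any x₀.

yes, ρ = 0.8510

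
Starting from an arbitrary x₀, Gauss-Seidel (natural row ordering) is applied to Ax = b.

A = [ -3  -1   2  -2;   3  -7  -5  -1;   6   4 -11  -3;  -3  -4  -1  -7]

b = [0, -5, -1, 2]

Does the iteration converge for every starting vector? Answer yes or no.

Write A = D+L+U with D = diag(-3, -7, -11, -7).
T_GS = -(D+L)⁻¹U: row 0 first, T[0,1] = -(-1)/(-3) = -0.3333; later rows by forward substitution.
  T[0,:] = [+0.0000, -0.3333, +0.6667, -0.6667]
  T[1,:] = [+0.0000, -0.1429, -0.4286, -0.4286]
  T[2,:] = [+0.0000, -0.2338, +0.2078, -0.7922]
  T[3,:] = [+0.0000, +0.2579, -0.0705, +0.6438]
moduli |λ_i(T)| = 0.7948, 0.1871, 0.1871, 0.0000.
ρ(T) = max|λ| = 0.7948; 0.7948 < 1 ⇒ converges.

yes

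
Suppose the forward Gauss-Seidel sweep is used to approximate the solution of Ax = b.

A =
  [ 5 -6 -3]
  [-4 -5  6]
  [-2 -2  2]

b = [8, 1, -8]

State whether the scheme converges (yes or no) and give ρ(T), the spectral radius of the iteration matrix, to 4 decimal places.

no, ρ = 1.3934

Let D = diag(5, -5, 2); L, U the strict triangles.
GS T = -(D+L)⁻¹U: row 0 first, T[0,2] = -(-3)/(5) = +0.6000; later rows by forward substitution.
  T[0,:] = [+0.0000  +1.2000  +0.6000]
  T[1,:] = [+0.0000  -0.9600  +0.7200]
  T[2,:] = [+0.0000  +0.2400  +1.3200]
moduli |λ_i(T)| = 1.3934, 1.0334, 0.0000.
spectral radius ρ = 1.3934; 1.3934 > 1: divergent.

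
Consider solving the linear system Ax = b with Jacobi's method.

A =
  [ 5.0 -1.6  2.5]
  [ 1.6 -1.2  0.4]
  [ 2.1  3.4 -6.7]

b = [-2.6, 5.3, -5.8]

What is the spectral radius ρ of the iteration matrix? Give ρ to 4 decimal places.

Let D = diag(5, -1.2, -6.7); L, U the strict triangles.
Jacobi: T = -D⁻¹(L+U), T[2,0] = -(2.1)/(-6.7) = +0.3134; T[2,2] = 0.
  T[0,:] = [+0.0000 +0.3200 -0.5000]
  T[1,:] = [+1.3333 +0.0000 +0.3333]
  T[2,:] = [+0.3134 +0.5075 +0.0000]
moduli |λ_i(T)| = 0.8852, 0.5869, 0.5869.
spectral radius ρ = 0.8852; 0.8852 < 1: convergent.

0.8852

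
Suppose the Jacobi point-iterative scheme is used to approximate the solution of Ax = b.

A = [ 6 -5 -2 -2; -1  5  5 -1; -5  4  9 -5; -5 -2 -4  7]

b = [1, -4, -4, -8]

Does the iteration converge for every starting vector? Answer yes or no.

A = D + L + U where D = diag(6, 5, 9, 7).
Jacobi T = -D⁻¹(L+U): T[2,1] = -(4)/(9) = -0.4444; T[2,2] = 0.
  T[0,:] = [+0.0000  +0.8333  +0.3333  +0.3333]
  T[1,:] = [+0.2000  +0.0000  -1.0000  +0.2000]
  T[2,:] = [+0.5556  -0.4444  +0.0000  +0.5556]
  T[3,:] = [+0.7143  +0.2857  +0.5714  +0.0000]
|roots of det(T-λI)|: 1.1341, 0.9104, 0.9104, 0.5612.
ρ(T) = max|λ| = 1.1341; 1.1341 > 1, so it fails to converge.

no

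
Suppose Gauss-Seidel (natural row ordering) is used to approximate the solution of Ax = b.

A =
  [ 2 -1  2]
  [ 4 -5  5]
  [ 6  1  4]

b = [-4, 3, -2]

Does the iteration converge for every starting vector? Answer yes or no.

Diagonal D = diag(2, -5, 4); L, U strict lower/upper.
Gauss-Seidel: T = -(D+L)⁻¹U, row 0 first, T[0,2] = -(2)/(2) = -1.0000; later rows by forward substitution.
  T[0,:] = [+0.0000 +0.5000 -1.0000]
  T[1,:] = [+0.0000 +0.4000 +0.2000]
  T[2,:] = [+0.0000 -0.8500 +1.4500]
moduli |λ_i(T)| = 1.2500, 0.6000, 0.0000.
ρ(T) = max|λ| = 1.2500; 1.2500 > 1: divergent.

no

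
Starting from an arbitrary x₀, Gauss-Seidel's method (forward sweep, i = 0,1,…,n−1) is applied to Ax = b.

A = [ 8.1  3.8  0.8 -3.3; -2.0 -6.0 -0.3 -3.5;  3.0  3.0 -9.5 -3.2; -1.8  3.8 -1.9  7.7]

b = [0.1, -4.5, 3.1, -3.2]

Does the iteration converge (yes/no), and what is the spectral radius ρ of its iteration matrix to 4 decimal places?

A = D + L + U where D = diag(8.1, -6, -9.5, 7.7).
GS T = -(D+L)⁻¹U: row 0 first, T[0,1] = -(3.8)/(8.1) = -0.4691; later rows by forward substitution.
  T[0,:] = [+0.0000 -0.4691 -0.0988 +0.4074]
  T[1,:] = [+0.0000 +0.1564 -0.0171 -0.7191]
  T[2,:] = [+0.0000 -0.0988 -0.0366 -0.4353]
  T[3,:] = [+0.0000 -0.2112 -0.0237 +0.3427]
eigenvalue magnitudes: 0.6546, 0.2058, 0.0137, 0.0000.
ρ(T) = max|λ| = 0.6546; 0.6546 < 1, so it converges for any x₀.

yes, ρ = 0.6546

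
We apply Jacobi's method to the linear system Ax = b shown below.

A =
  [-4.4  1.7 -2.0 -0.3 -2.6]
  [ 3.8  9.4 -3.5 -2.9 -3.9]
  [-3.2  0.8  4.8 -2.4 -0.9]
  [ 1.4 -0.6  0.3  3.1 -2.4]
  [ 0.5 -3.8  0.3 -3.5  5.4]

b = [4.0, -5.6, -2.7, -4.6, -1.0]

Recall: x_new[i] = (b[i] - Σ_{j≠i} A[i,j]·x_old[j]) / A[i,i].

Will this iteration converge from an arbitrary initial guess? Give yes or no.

no

Let D = diag(-4.4, 9.4, 4.8, 3.1, 5.4); L, U the strict triangles.
Jacobi: T = -D⁻¹(L+U), T[0,1] = -(1.7)/(-4.4) = +0.3864; T[0,0] = 0.
  T[0,:] = [+0.0000 +0.3864 -0.4545 -0.0682 -0.5909]
  T[1,:] = [-0.4043 +0.0000 +0.3723 +0.3085 +0.4149]
  T[2,:] = [+0.6667 -0.1667 +0.0000 +0.5000 +0.1875]
  T[3,:] = [-0.4516 +0.1935 -0.0968 +0.0000 +0.7742]
  T[4,:] = [-0.0926 +0.7037 -0.0556 +0.6481 +0.0000]
eigenvalue magnitudes: 1.1760, 0.7733, 0.7733, 0.4826, 0.1773.
ρ = 1.1760; 1.1760 > 1, so it fails to converge.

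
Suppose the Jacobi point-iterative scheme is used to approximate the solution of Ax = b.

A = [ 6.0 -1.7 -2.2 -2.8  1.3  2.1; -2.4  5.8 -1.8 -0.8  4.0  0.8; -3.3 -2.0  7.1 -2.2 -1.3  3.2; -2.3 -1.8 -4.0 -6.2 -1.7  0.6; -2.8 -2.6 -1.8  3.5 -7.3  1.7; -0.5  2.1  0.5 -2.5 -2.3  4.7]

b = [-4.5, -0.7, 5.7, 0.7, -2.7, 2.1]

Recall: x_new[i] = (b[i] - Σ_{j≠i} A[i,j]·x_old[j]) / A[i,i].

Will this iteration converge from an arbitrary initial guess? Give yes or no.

no

Write A = D+L+U with D = diag(6, 5.8, 7.1, -6.2, -7.3, 4.7).
Jacobi T = -D⁻¹(L+U): T[3,0] = -(-2.3)/(-6.2) = -0.3710; T[3,3] = 0.
  T[0,:] = [+0.0000 +0.2833 +0.3667 +0.4667 -0.2167 -0.3500]
  T[1,:] = [+0.4138 +0.0000 +0.3103 +0.1379 -0.6897 -0.1379]
  T[2,:] = [+0.4648 +0.2817 +0.0000 +0.3099 +0.1831 -0.4507]
  T[3,:] = [-0.3710 -0.2903 -0.6452 +0.0000 -0.2742 +0.0968]
  T[4,:] = [-0.3836 -0.3562 -0.2466 +0.4795 +0.0000 +0.2329]
  T[5,:] = [+0.1064 -0.4468 -0.1064 +0.5319 +0.4894 +0.0000]
|λ(T)| sorted: 1.2197, 0.7822, 0.7822, 0.5513, 0.2768, 0.2768.
spectral radius ρ = 1.2197; 1.2197 > 1: divergent.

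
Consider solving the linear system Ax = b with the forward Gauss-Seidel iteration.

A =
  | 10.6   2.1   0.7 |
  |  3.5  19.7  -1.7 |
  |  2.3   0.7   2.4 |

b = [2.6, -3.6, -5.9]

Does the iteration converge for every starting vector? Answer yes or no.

Diagonal D = diag(10.6, 19.7, 2.4); L, U strict lower/upper.
GS T = -(D+L)⁻¹U: row 0 first, T[0,1] = -(2.1)/(10.6) = -0.1981; later rows by forward substitution.
  T[0,:] = [+0.0000 -0.1981 -0.0660]
  T[1,:] = [+0.0000 +0.0352 +0.0980]
  T[2,:] = [+0.0000 +0.1796 +0.0347]
eigenvalue magnitudes: 0.1676, 0.0977, 0.0000.
spectral radius ρ = 0.1676; 0.1676 < 1: convergent.

yes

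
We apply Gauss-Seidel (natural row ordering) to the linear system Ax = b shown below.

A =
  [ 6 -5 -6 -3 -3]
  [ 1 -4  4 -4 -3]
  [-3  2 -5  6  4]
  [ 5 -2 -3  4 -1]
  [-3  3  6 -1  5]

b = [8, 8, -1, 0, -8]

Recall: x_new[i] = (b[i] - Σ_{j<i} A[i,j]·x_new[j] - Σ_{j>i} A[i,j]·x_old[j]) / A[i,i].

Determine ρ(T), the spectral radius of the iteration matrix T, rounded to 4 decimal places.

Let D = diag(6, -4, -5, 4, 5); L, U the strict triangles.
GS T = -(D+L)⁻¹U: row 0 first, T[0,3] = -(-3)/(6) = +0.5000; later rows by forward substitution.
  T[0,:] = [+0.0000, +0.8333, +1.0000, +0.5000, +0.5000]
  T[1,:] = [+0.0000, +0.2083, +1.2500, -0.8750, -0.6250]
  T[2,:] = [+0.0000, -0.4167, -0.1000, +0.5500, +0.2500]
  T[3,:] = [+0.0000, -1.2500, -0.7000, -0.6500, -0.5000]
  T[4,:] = [+0.0000, +0.6250, -0.1700, +0.0350, +0.2750]
moduli |λ_i(T)| = 1.1726, 0.9919, 0.9919, 0.1300, 0.0000.
spectral radius ρ = 1.1726; 1.1726 > 1: divergent.

1.1726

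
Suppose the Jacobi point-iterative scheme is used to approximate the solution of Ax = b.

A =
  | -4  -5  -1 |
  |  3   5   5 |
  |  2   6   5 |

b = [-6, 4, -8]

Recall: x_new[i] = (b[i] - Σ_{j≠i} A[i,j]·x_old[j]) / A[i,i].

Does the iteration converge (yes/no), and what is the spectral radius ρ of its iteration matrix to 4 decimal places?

Diagonal D = diag(-4, 5, 5); L, U strict lower/upper.
Jacobi T = -D⁻¹(L+U): T[1,2] = -(5)/(5) = -1.0000; T[1,1] = 0.
  T[0,:] = [+0.0000 -1.2500 -0.2500]
  T[1,:] = [-0.6000 +0.0000 -1.0000]
  T[2,:] = [-0.4000 -1.2000 +0.0000]
|roots of det(T-λI)|: 1.5753, 1.2221, 0.3532.
ρ = 1.5753; 1.5753 > 1 ⇒ diverges.

no, ρ = 1.5753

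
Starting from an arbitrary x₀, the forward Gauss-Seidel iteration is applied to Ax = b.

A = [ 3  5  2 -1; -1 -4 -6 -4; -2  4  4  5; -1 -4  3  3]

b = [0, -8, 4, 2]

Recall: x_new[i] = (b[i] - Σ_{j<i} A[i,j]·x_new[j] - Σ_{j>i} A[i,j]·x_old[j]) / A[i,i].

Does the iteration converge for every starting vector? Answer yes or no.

no

Let D = diag(3, -4, 4, 3); L, U the strict triangles.
Gauss-Seidel: T = -(D+L)⁻¹U, row 0 first, T[0,1] = -(5)/(3) = -1.6667; later rows by forward substitution.
  T[0,:] = [+0.0000, -1.6667, -0.6667, +0.3333]
  T[1,:] = [+0.0000, +0.4167, -1.3333, -1.0833]
  T[2,:] = [+0.0000, -1.2500, +1.0000, +0.0000]
  T[3,:] = [+0.0000, +1.2500, -3.0000, -1.3333]
|λ(T)| sorted: 1.5292, 0.8253, 0.8253, 0.0000.
ρ = 1.5292; 1.5292 > 1: divergent.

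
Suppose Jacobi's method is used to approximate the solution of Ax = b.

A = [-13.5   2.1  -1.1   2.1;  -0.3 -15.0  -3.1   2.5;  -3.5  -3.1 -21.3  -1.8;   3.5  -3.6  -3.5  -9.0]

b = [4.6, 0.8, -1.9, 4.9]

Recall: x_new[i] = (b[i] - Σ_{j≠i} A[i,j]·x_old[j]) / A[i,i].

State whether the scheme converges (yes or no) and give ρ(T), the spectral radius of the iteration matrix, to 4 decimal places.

Diagonal D = diag(-13.5, -15, -21.3, -9); L, U strict lower/upper.
T_J = -D⁻¹(L+U): T[1,2] = -(-3.1)/(-15) = -0.2067; T[1,1] = 0.
  T[0,:] = [+0.0000  +0.1556  -0.0815  +0.1556]
  T[1,:] = [-0.0200  +0.0000  -0.2067  +0.1667]
  T[2,:] = [-0.1643  -0.1455  +0.0000  -0.0845]
  T[3,:] = [+0.3889  -0.4000  -0.3889  +0.0000]
|roots of det(T-λI)|: 0.3883, 0.2803, 0.2803, 0.0139.
ρ(T) = max|λ| = 0.3883; 0.3883 < 1 ⇒ converges.

yes, ρ = 0.3883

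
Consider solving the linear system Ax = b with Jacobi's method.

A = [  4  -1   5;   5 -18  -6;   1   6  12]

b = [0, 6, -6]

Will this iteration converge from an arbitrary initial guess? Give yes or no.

Write A = D+L+U with D = diag(4, -18, 12).
Jacobi: T = -D⁻¹(L+U), T[1,0] = -(5)/(-18) = +0.2778; T[1,1] = 0.
  T[0,:] = [+0.0000, +0.2500, -1.2500]
  T[1,:] = [+0.2778, +0.0000, -0.3333]
  T[2,:] = [-0.0833, -0.5000, +0.0000]
|eigenvalues of T|: 0.7601, 0.4874, 0.4874.
ρ = 0.7601; 0.7601 < 1 ⇒ converges.

yes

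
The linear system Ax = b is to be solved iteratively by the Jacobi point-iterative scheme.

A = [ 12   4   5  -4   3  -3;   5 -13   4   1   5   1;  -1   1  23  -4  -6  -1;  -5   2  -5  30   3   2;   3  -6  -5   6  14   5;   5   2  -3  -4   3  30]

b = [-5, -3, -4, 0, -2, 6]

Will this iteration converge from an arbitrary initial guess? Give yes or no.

yes

Split A = D + L + U, D = diag(12, -13, 23, 30, 14, 30).
Jacobi T = -D⁻¹(L+U): T[3,4] = -(3)/(30) = -0.1000; T[3,3] = 0.
  T[0,:] = [+0.0000, -0.3333, -0.4167, +0.3333, -0.2500, +0.2500]
  T[1,:] = [+0.3846, +0.0000, +0.3077, +0.0769, +0.3846, +0.0769]
  T[2,:] = [+0.0435, -0.0435, +0.0000, +0.1739, +0.2609, +0.0435]
  T[3,:] = [+0.1667, -0.0667, +0.1667, +0.0000, -0.1000, -0.0667]
  T[4,:] = [-0.2143, +0.4286, +0.3571, -0.4286, +0.0000, -0.3571]
  T[5,:] = [-0.1667, -0.0667, +0.1000, +0.1333, -0.1000, +0.0000]
|roots of det(T-λI)|: 0.5218, 0.3813, 0.3404, 0.1352, 0.1352, 0.1053.
ρ(T) = max|λ| = 0.5218; 0.5218 < 1 ⇒ converges.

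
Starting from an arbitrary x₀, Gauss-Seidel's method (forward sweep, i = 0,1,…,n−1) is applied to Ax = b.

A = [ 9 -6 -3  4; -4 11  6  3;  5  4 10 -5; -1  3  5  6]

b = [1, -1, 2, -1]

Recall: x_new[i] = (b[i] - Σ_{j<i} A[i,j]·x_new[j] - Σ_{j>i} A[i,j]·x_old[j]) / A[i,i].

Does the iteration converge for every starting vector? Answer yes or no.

Write A = D+L+U with D = diag(9, 11, 10, 6).
GS T = -(D+L)⁻¹U: row 0 first, T[0,2] = -(-3)/(9) = +0.3333; later rows by forward substitution.
  T[0,:] = [+0.0000  +0.6667  +0.3333  -0.4444]
  T[1,:] = [+0.0000  +0.2424  -0.4242  -0.4343]
  T[2,:] = [+0.0000  -0.4303  +0.0030  +0.8960]
  T[3,:] = [+0.0000  +0.3485  +0.2652  -0.6035]
moduli |λ_i(T)| = 0.8739, 0.4364, 0.0795, 0.0000.
ρ(T) = max|λ| = 0.8739; 0.8739 < 1: convergent.

yes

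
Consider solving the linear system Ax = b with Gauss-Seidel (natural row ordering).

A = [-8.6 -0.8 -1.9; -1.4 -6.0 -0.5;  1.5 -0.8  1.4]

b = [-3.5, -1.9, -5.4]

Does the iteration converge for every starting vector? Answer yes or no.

yes

A = D + L + U where D = diag(-8.6, -6, 1.4).
GS T = -(D+L)⁻¹U: row 0 first, T[0,1] = -(-0.8)/(-8.6) = -0.0930; later rows by forward substitution.
  T[0,:] = [+0.0000 -0.0930 -0.2209]
  T[1,:] = [+0.0000 +0.0217 -0.0318]
  T[2,:] = [+0.0000 +0.1121 +0.2185]
|λ(T)| sorted: 0.1984, 0.0419, 0.0000.
ρ(T) = max|λ| = 0.1984; 0.1984 < 1 ⇒ converges.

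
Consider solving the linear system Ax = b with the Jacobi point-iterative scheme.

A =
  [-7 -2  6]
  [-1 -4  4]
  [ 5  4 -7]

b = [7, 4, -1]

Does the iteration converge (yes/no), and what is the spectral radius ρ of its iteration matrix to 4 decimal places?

no, ρ = 1.2329

Diagonal D = diag(-7, -4, -7); L, U strict lower/upper.
Jacobi T = -D⁻¹(L+U): T[0,2] = -(6)/(-7) = +0.8571; T[0,0] = 0.
  T[0,:] = [+0.0000  -0.2857  +0.8571]
  T[1,:] = [-0.2500  +0.0000  +1.0000]
  T[2,:] = [+0.7143  +0.5714  +0.0000]
eigenvalue magnitudes: 1.2329, 0.9557, 0.2771.
spectral radius ρ = 1.2329; 1.2329 > 1, so it fails to converge.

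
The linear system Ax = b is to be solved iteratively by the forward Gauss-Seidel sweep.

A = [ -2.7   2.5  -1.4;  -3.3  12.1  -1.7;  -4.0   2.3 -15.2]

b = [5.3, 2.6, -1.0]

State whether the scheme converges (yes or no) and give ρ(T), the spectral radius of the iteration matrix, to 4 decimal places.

yes, ρ = 0.2541

Diagonal D = diag(-2.7, 12.1, -15.2); L, U strict lower/upper.
Gauss-Seidel: T = -(D+L)⁻¹U, row 0 first, T[0,1] = -(2.5)/(-2.7) = +0.9259; later rows by forward substitution.
  T[0,:] = [+0.0000, +0.9259, -0.5185]
  T[1,:] = [+0.0000, +0.2525, -0.0009]
  T[2,:] = [+0.0000, -0.2055, +0.1363]
eigenvalue magnitudes: 0.2541, 0.1347, 0.0000.
ρ(T) = max|λ| = 0.2541; 0.2541 < 1 ⇒ converges.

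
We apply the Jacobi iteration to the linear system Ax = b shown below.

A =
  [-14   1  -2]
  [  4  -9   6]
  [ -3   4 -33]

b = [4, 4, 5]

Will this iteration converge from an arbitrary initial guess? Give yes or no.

A = D + L + U where D = diag(-14, -9, -33).
T_J = -D⁻¹(L+U): T[2,1] = -(4)/(-33) = +0.1212; T[2,2] = 0.
  T[0,:] = [+0.0000, +0.0714, -0.1429]
  T[1,:] = [+0.4444, +0.0000, +0.6667]
  T[2,:] = [-0.0909, +0.1212, +0.0000]
eigenvalue magnitudes: 0.3950, 0.2899, 0.1050.
ρ = 0.3950; 0.3950 < 1 ⇒ converges.

yes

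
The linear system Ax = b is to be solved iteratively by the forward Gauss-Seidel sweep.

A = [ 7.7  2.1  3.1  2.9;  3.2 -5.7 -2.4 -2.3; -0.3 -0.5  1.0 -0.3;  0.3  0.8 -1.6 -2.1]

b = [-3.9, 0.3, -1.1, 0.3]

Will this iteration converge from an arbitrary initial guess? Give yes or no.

Write A = D+L+U with D = diag(7.7, -5.7, 1, -2.1).
Gauss-Seidel: T = -(D+L)⁻¹U, row 0 first, T[0,2] = -(3.1)/(7.7) = -0.4026; later rows by forward substitution.
  T[0,:] = [+0.0000  -0.2727  -0.4026  -0.3766]
  T[1,:] = [+0.0000  -0.1531  -0.6471  -0.6149]
  T[2,:] = [+0.0000  -0.1584  -0.4443  -0.1205]
  T[3,:] = [+0.0000  +0.0234  +0.0345  -0.1963]
|roots of det(T-λI)|: 0.6163, 0.2146, 0.0372, 0.0000.
spectral radius ρ = 0.6163; 0.6163 < 1, so it converges for any x₀.

yes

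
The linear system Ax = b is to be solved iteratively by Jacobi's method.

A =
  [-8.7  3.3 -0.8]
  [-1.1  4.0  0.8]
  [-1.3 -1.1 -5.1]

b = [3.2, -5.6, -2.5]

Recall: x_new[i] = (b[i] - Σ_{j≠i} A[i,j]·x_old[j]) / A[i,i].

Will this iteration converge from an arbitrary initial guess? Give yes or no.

Diagonal D = diag(-8.7, 4, -5.1); L, U strict lower/upper.
Jacobi: T = -D⁻¹(L+U), T[1,2] = -(0.8)/(4) = -0.2000; T[1,1] = 0.
  T[0,:] = [+0.0000, +0.3793, -0.0920]
  T[1,:] = [+0.2750, +0.0000, -0.2000]
  T[2,:] = [-0.2549, -0.2157, +0.0000]
eigenvalue magnitudes: 0.4726, 0.2944, 0.1782.
ρ = 0.4726; 0.4726 < 1 ⇒ converges.

yes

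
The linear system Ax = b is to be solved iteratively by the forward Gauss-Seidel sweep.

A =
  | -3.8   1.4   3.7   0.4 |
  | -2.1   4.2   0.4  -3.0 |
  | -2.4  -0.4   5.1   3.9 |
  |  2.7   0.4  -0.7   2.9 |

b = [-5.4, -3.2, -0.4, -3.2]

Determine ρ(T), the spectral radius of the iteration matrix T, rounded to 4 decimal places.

0.8816

Write A = D+L+U with D = diag(-3.8, 4.2, 5.1, 2.9).
T_GS = -(D+L)⁻¹U: row 0 first, T[0,3] = -(0.4)/(-3.8) = +0.1053; later rows by forward substitution.
  T[0,:] = [+0.0000  +0.3684  +0.9737  +0.1053]
  T[1,:] = [+0.0000  +0.1842  +0.3916  +0.7669]
  T[2,:] = [+0.0000  +0.1878  +0.4889  -0.6550]
  T[3,:] = [+0.0000  -0.3231  -0.8425  -0.3619]
|eigenvalues of T|: 0.8816, 0.6163, 0.0460, 0.0000.
spectral radius ρ = 0.8816; 0.8816 < 1, so it converges for any x₀.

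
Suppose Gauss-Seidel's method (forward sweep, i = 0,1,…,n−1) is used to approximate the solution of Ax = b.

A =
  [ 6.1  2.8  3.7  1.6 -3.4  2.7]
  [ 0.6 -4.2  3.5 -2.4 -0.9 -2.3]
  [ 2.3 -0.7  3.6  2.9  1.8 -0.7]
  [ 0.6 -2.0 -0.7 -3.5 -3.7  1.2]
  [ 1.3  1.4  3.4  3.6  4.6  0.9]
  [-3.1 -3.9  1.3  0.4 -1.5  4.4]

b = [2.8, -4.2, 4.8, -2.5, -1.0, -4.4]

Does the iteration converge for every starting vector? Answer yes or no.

A = D + L + U where D = diag(6.1, -4.2, 3.6, -3.5, 4.6, 4.4).
Gauss-Seidel: T = -(D+L)⁻¹U, row 0 first, T[0,2] = -(3.7)/(6.1) = -0.6066; later rows by forward substitution.
  T[0,:] = [+0.0000, -0.4590, -0.6066, -0.2623, +0.5574, -0.4426]
  T[1,:] = [+0.0000, -0.0656, +0.7467, -0.6089, -0.1347, -0.6109]
  T[2,:] = [+0.0000, +0.2805, +0.5327, -0.7564, -0.8823, +0.3585]
  T[3,:] = [+0.0000, -0.0973, -0.6372, +0.4543, -0.7082, +0.5443]
  T[4,:] = [+0.0000, +0.0185, +0.0491, +0.4630, +1.0898, -0.5756]
  T[5,:] = [+0.0000, -0.4492, +0.1518, -0.3845, +0.9699, -1.2049]
|eigenvalues of T|: 1.4340, 1.1285, 0.5777, 0.5777, 0.0831, 0.0000.
spectral radius ρ = 1.4340; 1.4340 > 1: divergent.

no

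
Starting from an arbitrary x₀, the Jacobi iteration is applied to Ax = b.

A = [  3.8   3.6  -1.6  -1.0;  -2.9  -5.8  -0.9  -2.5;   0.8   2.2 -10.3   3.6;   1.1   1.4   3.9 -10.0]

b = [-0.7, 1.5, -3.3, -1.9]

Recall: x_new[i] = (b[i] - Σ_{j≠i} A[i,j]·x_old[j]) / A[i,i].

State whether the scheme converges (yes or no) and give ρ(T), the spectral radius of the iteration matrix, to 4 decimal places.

Write A = D+L+U with D = diag(3.8, -5.8, -10.3, -10).
Jacobi T = -D⁻¹(L+U): T[3,2] = -(3.9)/(-10) = +0.3900; T[3,3] = 0.
  T[0,:] = [+0.0000 -0.9474 +0.4211 +0.2632]
  T[1,:] = [-0.5000 +0.0000 -0.1552 -0.4310]
  T[2,:] = [+0.0777 +0.2136 +0.0000 +0.3495]
  T[3,:] = [+0.1100 +0.1400 +0.3900 +0.0000]
|roots of det(T-λI)|: 0.6842, 0.5260, 0.5260, 0.3677.
ρ(T) = max|λ| = 0.6842; 0.6842 < 1 ⇒ converges.

yes, ρ = 0.6842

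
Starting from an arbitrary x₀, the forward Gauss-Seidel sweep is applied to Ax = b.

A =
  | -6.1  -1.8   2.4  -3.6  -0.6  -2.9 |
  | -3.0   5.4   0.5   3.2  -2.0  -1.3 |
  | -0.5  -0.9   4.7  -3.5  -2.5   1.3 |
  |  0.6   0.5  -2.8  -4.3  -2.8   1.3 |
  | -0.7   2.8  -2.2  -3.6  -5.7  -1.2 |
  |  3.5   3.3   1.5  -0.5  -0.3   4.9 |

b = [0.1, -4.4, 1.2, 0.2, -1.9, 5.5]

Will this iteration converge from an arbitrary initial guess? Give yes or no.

no

Let D = diag(-6.1, 5.4, 4.7, -4.3, -5.7, 4.9); L, U the strict triangles.
GS T = -(D+L)⁻¹U: row 0 first, T[0,1] = -(-1.8)/(-6.1) = -0.2951; later rows by forward substitution.
  T[0,:] = [+0.0000 -0.2951 +0.3934 -0.5902 -0.0984 -0.4754]
  T[1,:] = [+0.0000 -0.1639 +0.1260 -0.9205 +0.3157 -0.0234]
  T[2,:] = [+0.0000 -0.0628 +0.0660 +0.5056 +0.5819 -0.3316]
  T[3,:] = [+0.0000 -0.0194 +0.0266 -0.5186 -1.0071 +0.4492]
  T[4,:] = [+0.0000 -0.0078 -0.0287 -0.2473 +0.5786 -0.3193]
  T[5,:] = [+0.0000 +0.3379 -0.3851 +0.8186 -0.3878 +0.4831]
|λ(T)| sorted: 1.2252, 0.9714, 0.3638, 0.1395, 0.0330, 0.0000.
spectral radius ρ = 1.2252; 1.2252 > 1: divergent.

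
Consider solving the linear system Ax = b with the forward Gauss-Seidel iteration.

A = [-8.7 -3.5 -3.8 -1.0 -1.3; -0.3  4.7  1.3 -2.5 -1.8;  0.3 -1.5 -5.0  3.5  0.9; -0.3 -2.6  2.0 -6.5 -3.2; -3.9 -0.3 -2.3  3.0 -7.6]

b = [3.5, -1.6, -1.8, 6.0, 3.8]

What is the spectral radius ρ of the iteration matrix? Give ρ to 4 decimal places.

0.8243

Split A = D + L + U, D = diag(-8.7, 4.7, -5, -6.5, -7.6).
GS T = -(D+L)⁻¹U: row 0 first, T[0,1] = -(-3.5)/(-8.7) = -0.4023; later rows by forward substitution.
  T[0,:] = [+0.0000, -0.4023, -0.4368, -0.1149, -0.1494]
  T[1,:] = [+0.0000, -0.0257, -0.3045, +0.5246, +0.3734]
  T[2,:] = [+0.0000, -0.0164, +0.0651, +0.5357, +0.0590]
  T[3,:] = [+0.0000, +0.0238, +0.1620, -0.0397, -0.6166]
  T[4,:] = [+0.0000, +0.2218, +0.2804, -0.1395, -0.1993]
|λ(T)| sorted: 0.8243, 0.3835, 0.3835, 0.1623, 0.0000.
ρ(T) = max|λ| = 0.8243; 0.8243 < 1 ⇒ converges.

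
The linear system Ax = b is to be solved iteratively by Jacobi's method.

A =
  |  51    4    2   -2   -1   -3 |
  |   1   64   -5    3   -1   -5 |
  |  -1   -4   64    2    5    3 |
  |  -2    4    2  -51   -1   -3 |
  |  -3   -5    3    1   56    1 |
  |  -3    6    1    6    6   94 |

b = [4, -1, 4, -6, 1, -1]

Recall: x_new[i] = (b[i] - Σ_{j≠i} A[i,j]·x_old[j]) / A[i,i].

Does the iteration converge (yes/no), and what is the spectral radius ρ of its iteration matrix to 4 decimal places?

Diagonal D = diag(51, 64, 64, -51, 56, 94); L, U strict lower/upper.
T_J = -D⁻¹(L+U): T[5,2] = -(1)/(94) = -0.0106; T[5,5] = 0.
  T[0,:] = [+0.0000, -0.0784, -0.0392, +0.0392, +0.0196, +0.0588]
  T[1,:] = [-0.0156, +0.0000, +0.0781, -0.0469, +0.0156, +0.0781]
  T[2,:] = [+0.0156, +0.0625, +0.0000, -0.0312, -0.0781, -0.0469]
  T[3,:] = [-0.0392, +0.0784, +0.0392, +0.0000, -0.0196, -0.0588]
  T[4,:] = [+0.0536, +0.0893, -0.0536, -0.0179, +0.0000, -0.0179]
  T[5,:] = [+0.0319, -0.0638, -0.0106, -0.0638, -0.0638, +0.0000]
|roots of det(T-λI)|: 0.1570, 0.1181, 0.1181, 0.0679, 0.0238, 0.0238.
ρ(T) = max|λ| = 0.1570; 0.1570 < 1 ⇒ converges.

yes, ρ = 0.1570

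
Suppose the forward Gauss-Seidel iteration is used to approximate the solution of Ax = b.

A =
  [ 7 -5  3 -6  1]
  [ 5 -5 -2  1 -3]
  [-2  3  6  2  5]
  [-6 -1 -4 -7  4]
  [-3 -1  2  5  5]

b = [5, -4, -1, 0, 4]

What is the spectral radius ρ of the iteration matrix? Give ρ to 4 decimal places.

1.3690

A = D + L + U where D = diag(7, -5, 6, -7, 5).
GS T = -(D+L)⁻¹U: row 0 first, T[0,3] = -(-6)/(7) = +0.8571; later rows by forward substitution.
  T[0,:] = [+0.0000 +0.7143 -0.4286 +0.8571 -0.1429]
  T[1,:] = [+0.0000 +0.7143 -0.8286 +1.0571 -0.7429]
  T[2,:] = [+0.0000 -0.1190 +0.2714 -0.5762 -0.5095]
  T[3,:] = [+0.0000 -0.6463 +0.3306 -0.5565 +1.0912]
  T[4,:] = [+0.0000 +1.2653 -0.8620 +1.5127 -1.1216]
|eigenvalues of T|: 1.3690, 0.9888, 0.1718, 0.1404, 0.0000.
spectral radius ρ = 1.3690; 1.3690 > 1, so it fails to converge.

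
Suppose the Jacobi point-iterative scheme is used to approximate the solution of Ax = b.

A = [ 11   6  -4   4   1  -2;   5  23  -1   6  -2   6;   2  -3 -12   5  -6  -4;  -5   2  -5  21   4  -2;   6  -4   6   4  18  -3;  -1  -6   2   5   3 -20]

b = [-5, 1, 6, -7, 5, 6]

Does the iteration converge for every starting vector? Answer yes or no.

yes

Diagonal D = diag(11, 23, -12, 21, 18, -20); L, U strict lower/upper.
Jacobi T = -D⁻¹(L+U): T[5,4] = -(3)/(-20) = +0.1500; T[5,5] = 0.
  T[0,:] = [+0.0000 -0.5455 +0.3636 -0.3636 -0.0909 +0.1818]
  T[1,:] = [-0.2174 +0.0000 +0.0435 -0.2609 +0.0870 -0.2609]
  T[2,:] = [+0.1667 -0.2500 +0.0000 +0.4167 -0.5000 -0.3333]
  T[3,:] = [+0.2381 -0.0952 +0.2381 +0.0000 -0.1905 +0.0952]
  T[4,:] = [-0.3333 +0.2222 -0.3333 -0.2222 +0.0000 +0.1667]
  T[5,:] = [-0.0500 -0.3000 +0.1000 +0.2500 +0.1500 +0.0000]
eigenvalue magnitudes: 0.8600, 0.5081, 0.5081, 0.3966, 0.1833, 0.1833.
ρ(T) = max|λ| = 0.8600; 0.8600 < 1, so it converges for any x₀.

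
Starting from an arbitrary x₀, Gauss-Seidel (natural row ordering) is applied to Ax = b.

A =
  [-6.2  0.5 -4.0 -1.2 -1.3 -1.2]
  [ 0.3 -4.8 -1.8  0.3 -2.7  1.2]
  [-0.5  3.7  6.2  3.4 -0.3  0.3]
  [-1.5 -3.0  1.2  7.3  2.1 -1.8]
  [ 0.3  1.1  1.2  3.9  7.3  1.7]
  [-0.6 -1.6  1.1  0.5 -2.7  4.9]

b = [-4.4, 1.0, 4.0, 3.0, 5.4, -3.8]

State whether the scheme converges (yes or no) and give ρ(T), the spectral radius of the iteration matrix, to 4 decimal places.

yes, ρ = 0.9399

Split A = D + L + U, D = diag(-6.2, -4.8, 6.2, 7.3, 7.3, 4.9).
T_GS = -(D+L)⁻¹U: row 0 first, T[0,1] = -(0.5)/(-6.2) = +0.0806; later rows by forward substitution.
  T[0,:] = [+0.0000 +0.0806 -0.6452 -0.1935 -0.2097 -0.1935]
  T[1,:] = [+0.0000 +0.0050 -0.4153 +0.0504 -0.5756 +0.2379]
  T[2,:] = [+0.0000 +0.0035 +0.1958 -0.5941 +0.3750 -0.2060]
  T[3,:] = [+0.0000 +0.0181 -0.3354 +0.0786 -0.6289 +0.3384]
  T[4,:] = [+0.0000 -0.0143 +0.2361 +0.0560 +0.3697 -0.4077]
  T[5,:] = [+0.0000 +0.0010 -0.0942 +0.1490 -0.0299 -0.1590]
|eigenvalues of T|: 0.9399, 0.2081, 0.2081, 0.1926, 0.0174, 0.0000.
ρ(T) = max|λ| = 0.9399; 0.9399 < 1 ⇒ converges.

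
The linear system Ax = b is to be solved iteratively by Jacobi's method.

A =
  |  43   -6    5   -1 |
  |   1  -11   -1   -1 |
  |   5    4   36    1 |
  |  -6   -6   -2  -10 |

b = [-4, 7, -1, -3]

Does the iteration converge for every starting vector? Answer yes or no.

Write A = D+L+U with D = diag(43, -11, 36, -10).
T_J = -D⁻¹(L+U): T[2,0] = -(5)/(36) = -0.1389; T[2,2] = 0.
  T[0,:] = [+0.0000 +0.1395 -0.1163 +0.0233]
  T[1,:] = [+0.0909 +0.0000 -0.0909 -0.0909]
  T[2,:] = [-0.1389 -0.1111 +0.0000 -0.0278]
  T[3,:] = [-0.6000 -0.6000 -0.2000 +0.0000]
eigenvalue magnitudes: 0.2984, 0.1937, 0.1937, 0.0871.
ρ = 0.2984; 0.2984 < 1 ⇒ converges.

yes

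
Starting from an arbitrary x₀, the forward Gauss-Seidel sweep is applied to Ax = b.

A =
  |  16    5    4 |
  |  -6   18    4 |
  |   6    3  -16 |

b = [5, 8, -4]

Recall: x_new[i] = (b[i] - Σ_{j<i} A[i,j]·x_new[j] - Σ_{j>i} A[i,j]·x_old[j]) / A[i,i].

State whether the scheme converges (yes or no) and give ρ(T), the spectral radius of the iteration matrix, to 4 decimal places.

yes, ρ = 0.3333

Write A = D+L+U with D = diag(16, 18, -16).
T_GS = -(D+L)⁻¹U: row 0 first, T[0,2] = -(4)/(16) = -0.2500; later rows by forward substitution.
  T[0,:] = [+0.0000 -0.3125 -0.2500]
  T[1,:] = [+0.0000 -0.1042 -0.3056]
  T[2,:] = [+0.0000 -0.1367 -0.1510]
moduli |λ_i(T)| = 0.3333, 0.0781, 0.0000.
ρ = 0.3333; 0.3333 < 1: convergent.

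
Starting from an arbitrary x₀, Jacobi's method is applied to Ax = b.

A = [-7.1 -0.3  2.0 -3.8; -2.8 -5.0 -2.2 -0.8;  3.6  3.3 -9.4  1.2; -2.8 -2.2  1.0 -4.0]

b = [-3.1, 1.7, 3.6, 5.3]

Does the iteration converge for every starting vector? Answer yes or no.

yes

Diagonal D = diag(-7.1, -5, -9.4, -4); L, U strict lower/upper.
Jacobi T = -D⁻¹(L+U): T[1,3] = -(-0.8)/(-5) = -0.1600; T[1,1] = 0.
  T[0,:] = [+0.0000 -0.0423 +0.2817 -0.5352]
  T[1,:] = [-0.5600 +0.0000 -0.4400 -0.1600]
  T[2,:] = [+0.3830 +0.3511 +0.0000 +0.1277]
  T[3,:] = [-0.7000 -0.5500 +0.2500 +0.0000]
|eigenvalues of T|: 0.9114, 0.4327, 0.4327, 0.2664.
ρ(T) = max|λ| = 0.9114; 0.9114 < 1, so it converges for any x₀.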